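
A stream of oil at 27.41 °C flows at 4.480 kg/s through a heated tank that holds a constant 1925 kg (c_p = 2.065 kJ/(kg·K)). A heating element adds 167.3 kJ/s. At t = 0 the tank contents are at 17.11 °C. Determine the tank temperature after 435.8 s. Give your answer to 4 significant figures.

35.20 °C

Heat balance on the well-mixed liquid: M c_p dT/dt = ṁ c_p (T_in − T) + 167.3.
τ = M/ṁ = 429.687 s; T_ss = T_in + Q̇/(ṁ c_p) = 27.41 + 167.3/(4.480·2.065) = 45.4941 °C.
Integrating: T(t) = T_ss + (T₀ − T_ss) e^(−t/τ).
T(435.8) = 45.4941 + (-28.3841)·e^(−435.8/429.687) = 45.4941 + (-28.3841)·0.362683 = 35.1997 °C.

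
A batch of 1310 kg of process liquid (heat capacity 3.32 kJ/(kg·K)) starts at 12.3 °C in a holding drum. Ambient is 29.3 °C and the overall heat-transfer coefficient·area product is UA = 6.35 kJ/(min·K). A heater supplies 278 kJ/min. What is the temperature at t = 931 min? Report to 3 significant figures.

M c_p dT/dt = −UA(T − T_amb) + Q̇.
dT/dt = (T_ss − T)/τ with T_ss = T_amb + Q̇/UA = 29.3 + 278/6.35 = 73.080 °C, τ = M c_p/UA = 1310·3.32/6.35 = 684.91 min.
This is linear first-order; T(t) = T_ss + (T₀ − T_ss) e^(−t/τ).
T(931) = 73.080 + (-60.780)·0.25684 = 57.469 °C.

57.5 °C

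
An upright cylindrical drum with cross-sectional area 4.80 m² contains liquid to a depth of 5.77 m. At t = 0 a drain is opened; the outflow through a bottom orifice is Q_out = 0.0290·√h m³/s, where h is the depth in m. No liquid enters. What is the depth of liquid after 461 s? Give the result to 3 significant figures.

1.02 m

Volume balance on the tank: A dh/dt = −0.0290 √h.
Separate and integrate: 2(√h − √h₀) = −(0.0290/A) t.
√h = √5.77 − 0.0290·461/(2·4.80) = 2.4021 − 1.3926 = 1.0095.
h = 1.0095² = 1.0190 m.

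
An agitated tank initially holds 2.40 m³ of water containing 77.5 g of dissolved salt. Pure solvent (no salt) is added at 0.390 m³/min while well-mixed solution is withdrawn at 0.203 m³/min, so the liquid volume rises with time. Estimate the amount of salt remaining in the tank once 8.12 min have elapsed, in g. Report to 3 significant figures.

45.5 g

Total volume: dV/dt = Q_in − Q_out = 0.18700 m³/min, so V(t) = 2.40 + 0.18700 t and V(8.12) = 3.9184 m³.
No salt enters, so dm/dt = −Q_out · (m/V).
dm/m = −Q_out dt/(V₀ + 0.18700 t); integrating gives ln(m/m₀) = −(Q_out/(Q_in−Q_out)) ln(V/V₀).
m = m₀ (V₀/V)^(Q_out/(Q_in−Q_out)) = 77.5 × (2.40/3.9184)^(1.0856) = 45.518 g.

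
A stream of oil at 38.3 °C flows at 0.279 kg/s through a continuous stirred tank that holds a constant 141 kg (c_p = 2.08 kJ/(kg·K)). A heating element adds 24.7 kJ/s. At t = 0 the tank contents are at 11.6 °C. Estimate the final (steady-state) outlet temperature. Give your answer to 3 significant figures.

M c_p dT/dt = ṁ c_p (T_in − T) + Q̇.
At steady state dT/dt = 0 ⇒ T_ss = T_in + Q̇/(ṁ c_p) = 38.3 + 24.7/(0.279·2.08) = 80.863 °C.

80.9 °C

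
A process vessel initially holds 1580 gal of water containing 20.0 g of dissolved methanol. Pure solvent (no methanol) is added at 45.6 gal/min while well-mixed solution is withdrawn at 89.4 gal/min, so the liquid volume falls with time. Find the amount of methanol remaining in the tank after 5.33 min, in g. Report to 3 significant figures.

14.4 g

Total volume: dV/dt = Q_in − Q_out = -43.800 gal/min, so V(t) = 1580 − 43.800 t and V(5.33) = 1346.5 gal.
Species balance (pure solvent in): dm/dt = −Q_out · m/V(t).
Separate: dm/m = −Q_out dt/V(t) ⇒ ln(m/m₀) = −(Q_out/(Q_in−Q_out)) ln(V/V₀).
m = m₀ (V₀/V)^(Q_out/(Q_in−Q_out)) = 20.0 × (1580/1346.5)^(-2.0411) = 14.431 g.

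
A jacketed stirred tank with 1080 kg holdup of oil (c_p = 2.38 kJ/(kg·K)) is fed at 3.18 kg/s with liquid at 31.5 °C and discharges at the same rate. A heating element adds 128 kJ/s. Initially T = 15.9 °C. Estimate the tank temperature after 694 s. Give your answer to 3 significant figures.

M c_p dT/dt = ṁ c_p (T_in − T) + Q̇.
Rearrange: dT/dt = (T_ss − T)/τ with τ = M/ṁ = 339.62 s and T_ss = T_in + Q̇/(ṁ c_p) = 48.412 °C.
This is linear first-order; T(t) = T_ss + (T₀ − T_ss) e^(−t/τ).
T(694) = 48.412 + (-32.512)·e^(−694/339.62) = 48.412 + (-32.512)·0.12958 = 44.199 °C.

44.2 °C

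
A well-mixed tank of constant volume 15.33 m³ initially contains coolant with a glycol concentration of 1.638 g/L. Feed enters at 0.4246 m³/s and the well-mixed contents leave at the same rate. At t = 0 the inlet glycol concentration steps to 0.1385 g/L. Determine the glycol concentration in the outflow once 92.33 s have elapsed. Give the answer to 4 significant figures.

Mass balance on the solute (V constant): V dC/dt = Q(C_in − C).
Rewrite as dC/dt + C/τ = C_in/τ, τ = V/Q = 36.1046 s.
Integrating: C(t) = C_in + (C₀ − C_in) e^(−t/τ).
C(92.33) = 0.1385 + (1.638 − 0.1385)·e^(−92.33/36.1046) = 0.1385 + (1.49950)·0.0775142 = 0.254733 g/L.

0.2547 g/L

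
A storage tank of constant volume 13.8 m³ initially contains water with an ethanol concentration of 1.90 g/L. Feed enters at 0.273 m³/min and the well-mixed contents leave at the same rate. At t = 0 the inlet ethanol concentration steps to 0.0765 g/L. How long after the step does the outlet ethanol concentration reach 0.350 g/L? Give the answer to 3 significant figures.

Mass balance on the solute (V constant): V dC/dt = Q(C_in − C), so τ = V/Q = 50.549 min.
C(t) = C_in + (C₀ − C_in) e^(−t/τ). Set C = 0.350 and solve for t:
e^(−t/τ) = (C − C_in)/(C₀ − C_in) = (0.350 − 0.0765)/(1.90 − 0.0765) = 0.14999
t = −τ ln(…) = 50.549 × 1.8972 = 95.903 min.

95.9 min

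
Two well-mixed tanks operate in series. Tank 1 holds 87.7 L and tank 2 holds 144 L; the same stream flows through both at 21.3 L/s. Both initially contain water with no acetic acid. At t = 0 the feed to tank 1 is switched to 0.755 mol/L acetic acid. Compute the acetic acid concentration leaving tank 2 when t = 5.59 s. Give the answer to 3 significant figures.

Species balance on tank i: dCᵢ/dt = (Cᵢ₋₁ − Cᵢ)/τᵢ with τᵢ = Vᵢ/Q.
τ₁ = 87.7/21.3 = 4.1174 s; τ₂ = 144/21.3 = 6.7606 s.
Solving the cascade with C₁(0)=C₂(0)=0 gives C₂(t) = C_in[1 − (τ₁ e^(−t/τ₁) − τ₂ e^(−t/τ₂))/(τ₁ − τ₂)].
At t = 5.59: e^(−t/τ₁) = 0.25726, e^(−t/τ₂) = 0.43742.
C₂ = 0.755·[1 − (4.1174·0.25726 − 6.7606·0.43742)/(-2.6432)] = 0.755·0.28193 = 0.21286 mol/L.

0.213 mol/L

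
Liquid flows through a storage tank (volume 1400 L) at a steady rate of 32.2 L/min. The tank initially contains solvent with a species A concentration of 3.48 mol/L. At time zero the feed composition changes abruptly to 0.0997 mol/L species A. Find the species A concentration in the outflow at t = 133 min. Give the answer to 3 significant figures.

Mass balance on the solute (V constant): V dC/dt = Q(C_in − C).
So dC/dt = (C_in − C)/τ with τ = V/Q = 1400/32.2 = 43.478 min.
Solution: C(t) = C_in + (C₀ − C_in) e^(−t/τ).
C(133) = 0.0997 + (3.48 − 0.0997)·e^(−133/43.478) = 0.0997 + (3.3803)·0.046935 = 0.25835 mol/L.

0.258 mol/L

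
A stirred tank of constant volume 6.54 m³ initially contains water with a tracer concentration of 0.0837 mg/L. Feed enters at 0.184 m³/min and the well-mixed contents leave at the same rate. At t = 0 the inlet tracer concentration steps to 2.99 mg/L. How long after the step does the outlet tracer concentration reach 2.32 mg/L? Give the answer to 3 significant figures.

Unsteady species balance (constant V, well mixed): V dC/dt = Q(C_in − C), so τ = V/Q = 35.543 min.
C(t) = C_in + (C₀ − C_in) e^(−t/τ). Set C = 2.32 and solve for t:
e^(−t/τ) = (C − C_in)/(C₀ − C_in) = (2.32 − 2.99)/(0.0837 − 2.99) = 0.23053
t = −τ ln(…) = 35.543 × 1.4674 = 52.155 min.

52.2 min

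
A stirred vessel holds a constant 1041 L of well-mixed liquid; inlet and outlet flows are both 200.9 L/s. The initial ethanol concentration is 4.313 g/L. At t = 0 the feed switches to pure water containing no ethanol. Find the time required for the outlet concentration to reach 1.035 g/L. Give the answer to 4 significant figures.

Transient balance on the dissolved component: V dC/dt = Q(C_in − C), so τ = V/Q = 5.18168 s.
C(t) = C_in + (C₀ − C_in) e^(−t/τ). Set C = 1.035 and solve for t:
e^(−t/τ) = (C − C_in)/(C₀ − C_in) = (1.035 − 0)/(4.313 − 0) = 0.239972
t = −τ ln(…) = 5.18168 × 1.42723 = 7.39546 s.

7.395 s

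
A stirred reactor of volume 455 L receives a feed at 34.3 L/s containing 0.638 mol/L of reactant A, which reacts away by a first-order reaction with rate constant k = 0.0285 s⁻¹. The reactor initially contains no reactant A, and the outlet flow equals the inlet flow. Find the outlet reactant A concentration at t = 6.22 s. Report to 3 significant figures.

Species balance: V dC/dt = Q C_in − Q C − k V C.
dC/dt = (Q/V) C_in − (Q/V + k) C; effective rate a = Q/V + k = 0.075385 + 0.0285 = 0.10388 s⁻¹.
C_ss = Q C_in/(Q + kV) = 0.46297 mol/L; C(t) = C_ss + (C₀ − C_ss) e^(−a t).
C(6.22) = 0.46297 + (-0.46297)·e^(−0.10388·6.22) = 0.46297 + (-0.46297)·0.52405 = 0.22035 mol/L.

0.220 mol/L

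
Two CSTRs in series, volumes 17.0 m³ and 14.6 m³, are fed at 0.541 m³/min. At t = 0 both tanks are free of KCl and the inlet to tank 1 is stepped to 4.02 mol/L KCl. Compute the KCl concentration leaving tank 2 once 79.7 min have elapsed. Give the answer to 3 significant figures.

3.04 mol/L

Each tank obeys Vᵢ dCᵢ/dt = Q(Cᵢ₋₁ − Cᵢ), so τᵢ = Vᵢ/Q.
τ₁ = 17.0/0.541 = 31.423 min; τ₂ = 14.6/0.541 = 26.987 min.
Solving the cascade with C₁(0)=C₂(0)=0 gives C₂(t) = C_in[1 − (τ₁ e^(−t/τ₁) − τ₂ e^(−t/τ₂))/(τ₁ − τ₂)].
At t = 79.7: e^(−t/τ₁) = 0.079156, e^(−t/τ₂) = 0.052169.
C₂ = 4.02·[1 − (31.423·0.079156 − 26.987·0.052169)/(4.4362)] = 4.02·0.75667 = 3.0418 mol/L.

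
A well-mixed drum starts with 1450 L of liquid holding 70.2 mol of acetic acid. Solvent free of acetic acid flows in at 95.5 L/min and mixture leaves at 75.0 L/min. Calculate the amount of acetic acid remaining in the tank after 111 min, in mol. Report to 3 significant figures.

Let m(t) be the amount of acetic acid. Volume: V(t) = V₀ + (Q_in − Q_out) t = 1450 + 20.500 t; V(111) = 3725.5 L.
Solute balance: dm/dt = 0 − Q_out C = −Q_out m/V(t).
Separate: dm/m = −Q_out dt/V(t) ⇒ ln(m/m₀) = −(Q_out/(Q_in−Q_out)) ln(V/V₀).
m = m₀ (V₀/V)^(Q_out/(Q_in−Q_out)) = 70.2 × (1450/3725.5)^(3.6585) = 2.2234 mol.

2.22 mol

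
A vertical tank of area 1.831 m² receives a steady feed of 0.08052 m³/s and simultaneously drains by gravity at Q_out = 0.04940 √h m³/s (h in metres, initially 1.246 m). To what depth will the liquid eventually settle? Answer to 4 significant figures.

Mass balance (ρ constant): A dh/dt = Q_in − 0.04940 √h. At steady state dh/dt = 0:
Q_in = 0.04940 √h_ss ⇒ √h_ss = 0.08052/0.04940 = 1.62996.
h_ss = 1.62996² = 2.65677 m. (Since h₀ = 1.246 m < h_ss, the level will rise toward this value.)

2.657 m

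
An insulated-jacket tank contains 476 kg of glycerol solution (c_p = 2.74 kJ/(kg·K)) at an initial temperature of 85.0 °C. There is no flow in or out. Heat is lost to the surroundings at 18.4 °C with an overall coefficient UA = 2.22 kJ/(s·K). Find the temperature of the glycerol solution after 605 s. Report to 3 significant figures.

M c_p dT/dt = −UA(T − T_amb).
dT/dt = (T_ss − T)/τ with T_ss = T_amb = 18.400 °C, τ = M c_p/UA = 476·2.74/2.22 = 587.50 s.
This is linear first-order; T(t) = T_ss + (T₀ − T_ss) e^(−t/τ).
T(605) = 18.400 + (66.600)·0.35708 = 42.182 °C.

42.2 °C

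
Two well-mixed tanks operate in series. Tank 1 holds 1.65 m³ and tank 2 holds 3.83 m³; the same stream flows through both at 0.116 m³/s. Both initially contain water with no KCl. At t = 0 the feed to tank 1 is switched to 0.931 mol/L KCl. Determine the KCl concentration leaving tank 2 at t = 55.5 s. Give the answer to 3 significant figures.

0.641 mol/L

Each tank obeys Vᵢ dCᵢ/dt = Q(Cᵢ₋₁ − Cᵢ), so τᵢ = Vᵢ/Q.
τ₁ = 1.65/0.116 = 14.224 s; τ₂ = 3.83/0.116 = 33.017 s.
Tank 1: C₁ = C_in(1 − e^(−t/τ₁)). Tank 2 (τ₁ ≠ τ₂): C₂ = C_in[1 − (τ₁ e^(−t/τ₁) − τ₂ e^(−t/τ₂))/(τ₁ − τ₂)].
At t = 55.5: e^(−t/τ₁) = 0.020205, e^(−t/τ₂) = 0.18620.
C₂ = 0.931·[1 − (14.224·0.020205 − 33.017·0.18620)/(-18.793)] = 0.931·0.68816 = 0.64068 mol/L.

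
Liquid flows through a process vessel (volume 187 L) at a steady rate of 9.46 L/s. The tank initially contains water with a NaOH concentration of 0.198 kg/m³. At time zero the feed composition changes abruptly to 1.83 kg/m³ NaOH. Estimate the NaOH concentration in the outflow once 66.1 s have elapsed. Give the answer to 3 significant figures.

1.77 kg/m³

Transient balance on the dissolved component: V dC/dt = Q(C_in − C).
Time constant τ = V/Q = 187/9.46 = 19.767 s.
This is linear first-order; C(t) = C_in + (C₀ − C_in) e^(−t/τ).
C(66.1) = 1.83 + (0.198 − 1.83)·e^(−66.1/19.767) = 1.83 + (-1.6320)·0.035300 = 1.7724 kg/m³.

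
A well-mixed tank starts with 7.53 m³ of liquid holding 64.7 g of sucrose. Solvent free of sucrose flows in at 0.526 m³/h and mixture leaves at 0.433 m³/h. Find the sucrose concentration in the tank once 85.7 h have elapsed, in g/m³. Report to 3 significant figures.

Total volume: dV/dt = Q_in − Q_out = 0.093000 m³/h, so V(t) = 7.53 + 0.093000 t and V(85.7) = 15.500 m³.
No sucrose enters, so dm/dt = −Q_out · (m/V).
dm/m = −Q_out dt/(V₀ + 0.093000 t); integrating gives ln(m/m₀) = −(Q_out/(Q_in−Q_out)) ln(V/V₀).
m = m₀ (V₀/V)^(Q_out/(Q_in−Q_out)) = 64.7 × (7.53/15.500)^(4.6559) = 2.2444 g.
C = m/V = 2.2444/15.500 = 0.14480 g/m³.

0.145 g/m³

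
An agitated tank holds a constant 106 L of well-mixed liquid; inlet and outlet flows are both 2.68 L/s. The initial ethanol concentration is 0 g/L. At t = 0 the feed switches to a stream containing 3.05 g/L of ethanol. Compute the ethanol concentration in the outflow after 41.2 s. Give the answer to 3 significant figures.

1.97 g/L

Transient balance on the dissolved component: V dC/dt = Q(C_in − C).
Time constant τ = V/Q = 106/2.68 = 39.552 s.
C approaches C_in exponentially: C(t) = C_in + (C₀ − C_in) e^(−t/τ).
C(41.2) = 3.05 + (0 − 3.05)·e^(−41.2/39.552) = 3.05 + (-3.0500)·0.35287 = 1.9738 g/L.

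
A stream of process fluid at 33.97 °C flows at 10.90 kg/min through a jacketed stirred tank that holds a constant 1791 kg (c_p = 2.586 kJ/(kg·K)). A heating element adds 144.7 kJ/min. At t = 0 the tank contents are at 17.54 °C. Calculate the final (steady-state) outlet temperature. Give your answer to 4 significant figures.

M c_p dT/dt = ṁ c_p (T_in − T) + Q̇.
At steady state dT/dt = 0 ⇒ T_ss = T_in + Q̇/(ṁ c_p) = 33.97 + 144.7/(10.90·2.586) = 39.1035 °C.

39.10 °C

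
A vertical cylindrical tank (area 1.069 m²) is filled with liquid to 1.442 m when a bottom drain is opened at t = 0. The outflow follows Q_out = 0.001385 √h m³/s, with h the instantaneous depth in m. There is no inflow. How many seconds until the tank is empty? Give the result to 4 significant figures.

1854 s

With no inflow, A dh/dt = −0.001385 √h.
∫ h^(−1/2) dh = −(0.001385/A) ∫ dt, giving 2√h = 2√h₀ − (0.001385/A) t.
Tank is empty when √h = 0: t_empty = 2A√h₀/0.001385.
t_empty = 2·1.069·√1.442/0.001385 = 2.13800·1.20083/0.001385 = 1853.70 s.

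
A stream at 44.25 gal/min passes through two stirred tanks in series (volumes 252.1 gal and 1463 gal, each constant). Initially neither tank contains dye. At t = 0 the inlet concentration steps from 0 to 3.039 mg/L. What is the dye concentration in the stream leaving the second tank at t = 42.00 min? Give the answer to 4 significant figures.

2.009 mg/L

Time constants: τᵢ = Vᵢ/Q for each well-mixed tank.
τ₁ = 252.1/44.25 = 5.69718 min; τ₂ = 1463/44.25 = 33.0621 min.
Solving the cascade with C₁(0)=C₂(0)=0 gives C₂(t) = C_in[1 − (τ₁ e^(−t/τ₁) − τ₂ e^(−t/τ₂))/(τ₁ − τ₂)].
At t = 42.00: e^(−t/τ₁) = 0.000628563, e^(−t/τ₂) = 0.280738.
C₂ = 3.039·[1 − (5.69718·0.000628563 − 33.0621·0.280738)/(-27.3650)] = 3.039·0.660946 = 2.00861 mg/L.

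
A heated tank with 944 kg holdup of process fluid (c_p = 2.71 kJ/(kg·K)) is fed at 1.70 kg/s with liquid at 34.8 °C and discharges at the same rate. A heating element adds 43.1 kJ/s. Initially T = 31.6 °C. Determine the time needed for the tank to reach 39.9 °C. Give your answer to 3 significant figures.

M c_p dT/dt = ṁ c_p (T_in − T) + Q̇.
τ = M/ṁ = 555.29 s; T_ss = T_in + Q̇/(ṁ c_p) = 44.155 °C.
T(t) = T_ss + (T₀ − T_ss) e^(−t/τ). Set T = 39.9:
e^(−t/τ) = (39.9 − 44.155)/(31.6 − 44.155) = 0.33893
t = −555.29 · ln(0.33893) = 600.81 s.

601 s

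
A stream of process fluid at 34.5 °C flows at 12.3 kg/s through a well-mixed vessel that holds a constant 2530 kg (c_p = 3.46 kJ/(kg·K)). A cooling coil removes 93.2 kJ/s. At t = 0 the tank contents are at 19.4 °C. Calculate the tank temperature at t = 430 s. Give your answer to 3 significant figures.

Heat balance on the well-mixed liquid: M c_p dT/dt = ṁ c_p (T_in − T) − 93.2.
τ = M/ṁ = 205.69 s; T_ss = T_in − Q̇/(ṁ c_p) = 34.5 − 93.2/(12.3·3.46) = 32.310 °C.
Solution: T(t) = T_ss + (T₀ − T_ss) e^(−t/τ).
T(430) = 32.310 + (-12.910)·e^(−430/205.69) = 32.310 + (-12.910)·0.12362 = 30.714 °C.

30.7 °C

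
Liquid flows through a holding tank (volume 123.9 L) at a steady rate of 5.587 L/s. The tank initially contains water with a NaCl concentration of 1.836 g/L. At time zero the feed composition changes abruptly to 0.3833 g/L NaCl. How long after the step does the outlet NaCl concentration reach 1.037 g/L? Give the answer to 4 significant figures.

17.71 s

Accumulation = in − out for the solute gives V dC/dt = Q(C_in − C), so τ = V/Q = 22.1765 s.
C(t) = C_in + (C₀ − C_in) e^(−t/τ). Set C = 1.037 and solve for t:
e^(−t/τ) = (C − C_in)/(C₀ − C_in) = (1.037 − 0.3833)/(1.836 − 0.3833) = 0.449990
t = −τ ln(…) = 22.1765 × 0.798531 = 17.7086 s.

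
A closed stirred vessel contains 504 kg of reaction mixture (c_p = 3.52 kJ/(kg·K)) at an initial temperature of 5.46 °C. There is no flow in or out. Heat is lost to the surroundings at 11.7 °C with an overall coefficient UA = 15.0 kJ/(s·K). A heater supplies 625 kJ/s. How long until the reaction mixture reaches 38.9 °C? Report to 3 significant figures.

142 s

M c_p dT/dt = −UA(T − T_amb) + Q̇.
τ = M c_p/UA = 118.27 s; T_ss = T_amb + Q̇/UA = 11.7 + 625/15.0 = 53.367 °C.
T(t) = T_ss + (T₀ − T_ss)e^(−t/τ); set T = 38.9:
t = −τ ln[(T − T_ss)/(T₀ − T_ss)] = −118.27 · ln(0.30198) = 141.62 s.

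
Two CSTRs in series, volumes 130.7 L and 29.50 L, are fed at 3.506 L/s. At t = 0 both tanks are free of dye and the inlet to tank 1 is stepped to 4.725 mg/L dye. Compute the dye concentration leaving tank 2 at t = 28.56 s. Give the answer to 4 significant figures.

Each tank obeys Vᵢ dCᵢ/dt = Q(Cᵢ₋₁ − Cᵢ), so τᵢ = Vᵢ/Q.
τ₁ = 130.7/3.506 = 37.2790 s; τ₂ = 29.50/3.506 = 8.41415 s.
Solving the cascade with C₁(0)=C₂(0)=0 gives C₂(t) = C_in[1 − (τ₁ e^(−t/τ₁) − τ₂ e^(−t/τ₂))/(τ₁ − τ₂)].
At t = 28.56: e^(−t/τ₁) = 0.464815, e^(−t/τ₂) = 0.0335646.
C₂ = 4.725·[1 − (37.2790·0.464815 − 8.41415·0.0335646)/(28.8648)] = 4.725·0.409475 = 1.93477 mg/L.

1.935 mg/L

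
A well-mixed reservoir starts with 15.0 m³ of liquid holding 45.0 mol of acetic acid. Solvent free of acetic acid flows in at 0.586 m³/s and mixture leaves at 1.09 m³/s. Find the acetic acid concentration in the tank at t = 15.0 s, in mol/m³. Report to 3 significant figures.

1.33 mol/m³

Total volume: dV/dt = Q_in − Q_out = -0.50400 m³/s, so V(t) = 15.0 − 0.50400 t and V(15.0) = 7.4400 m³.
Solute balance: dm/dt = 0 − Q_out C = −Q_out m/V(t).
Separate: dm/m = −Q_out dt/V(t) ⇒ ln(m/m₀) = −(Q_out/(Q_in−Q_out)) ln(V/V₀).
m = m₀ (V₀/V)^(Q_out/(Q_in−Q_out)) = 45.0 × (15.0/7.4400)^(-2.1627) = 9.8771 mol.
C = m/V = 9.8771/7.4400 = 1.3276 mol/m³.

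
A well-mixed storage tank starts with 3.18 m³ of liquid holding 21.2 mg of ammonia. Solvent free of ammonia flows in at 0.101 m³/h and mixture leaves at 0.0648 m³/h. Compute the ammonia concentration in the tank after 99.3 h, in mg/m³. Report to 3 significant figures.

0.808 mg/m³

Let m(t) be the amount of ammonia. Volume: V(t) = V₀ + (Q_in − Q_out) t = 3.18 + 0.036200 t; V(99.3) = 6.7747 m³.
Solute balance: dm/dt = 0 − Q_out C = −Q_out m/V(t).
dm/m = −Q_out dt/(V₀ + 0.036200 t); integrating gives ln(m/m₀) = −(Q_out/(Q_in−Q_out)) ln(V/V₀).
m = m₀ (V₀/V)^(Q_out/(Q_in−Q_out)) = 21.2 × (3.18/6.7747)^(1.7901) = 5.4749 mg.
C = m/V = 5.4749/6.7747 = 0.80814 mg/m³.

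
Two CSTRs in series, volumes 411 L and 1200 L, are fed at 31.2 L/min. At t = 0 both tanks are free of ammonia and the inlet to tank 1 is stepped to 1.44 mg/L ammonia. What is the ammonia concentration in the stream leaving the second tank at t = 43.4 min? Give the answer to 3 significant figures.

0.759 mg/L

Species balance on tank i: dCᵢ/dt = (Cᵢ₋₁ − Cᵢ)/τᵢ with τᵢ = Vᵢ/Q.
τ₁ = 411/31.2 = 13.173 min; τ₂ = 1200/31.2 = 38.462 min.
Solving the cascade with C₁(0)=C₂(0)=0 gives C₂(t) = C_in[1 − (τ₁ e^(−t/τ₁) − τ₂ e^(−t/τ₂))/(τ₁ − τ₂)].
At t = 43.4: e^(−t/τ₁) = 0.037083, e^(−t/τ₂) = 0.32355.
C₂ = 1.44·[1 − (13.173·0.037083 − 38.462·0.32355)/(-25.288)] = 1.44·0.52722 = 0.75920 mg/L.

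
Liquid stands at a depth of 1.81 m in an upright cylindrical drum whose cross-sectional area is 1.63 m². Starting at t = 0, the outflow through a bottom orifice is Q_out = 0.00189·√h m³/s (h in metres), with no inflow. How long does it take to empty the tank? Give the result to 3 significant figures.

Mass balance (ρ constant): A dh/dt = −0.00189 √h.
∫ h^(−1/2) dh = −(0.00189/A) ∫ dt, giving 2√h = 2√h₀ − (0.00189/A) t.
Tank is empty when √h = 0: t_empty = 2A√h₀/0.00189.
t_empty = 2·1.63·√1.81/0.00189 = 3.2600·1.3454/0.00189 = 2320.6 s.

2320 s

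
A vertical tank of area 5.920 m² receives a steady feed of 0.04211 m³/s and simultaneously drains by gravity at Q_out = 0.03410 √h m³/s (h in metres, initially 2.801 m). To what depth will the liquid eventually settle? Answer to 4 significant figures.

1.525 m

Volume balance on the tank: A dh/dt = Q_in − 0.03410 √h. At steady state dh/dt = 0:
Q_in = 0.03410 √h_ss ⇒ √h_ss = 0.04211/0.03410 = 1.23490.
h_ss = 1.23490² = 1.52497 m. (Since h₀ = 2.801 m > h_ss, the level will fall toward this value.)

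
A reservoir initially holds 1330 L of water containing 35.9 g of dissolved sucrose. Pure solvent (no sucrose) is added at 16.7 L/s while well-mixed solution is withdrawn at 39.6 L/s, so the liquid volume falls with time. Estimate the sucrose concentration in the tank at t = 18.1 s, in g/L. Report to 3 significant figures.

Let m(t) be the amount of sucrose. Volume: V(t) = V₀ + (Q_in − Q_out) t = 1330 − 22.900 t; V(18.1) = 915.51 L.
No sucrose enters, so dm/dt = −Q_out · (m/V).
dm/m = −Q_out dt/(V₀ − 22.900 t); integrating gives ln(m/m₀) = −(Q_out/(Q_in−Q_out)) ln(V/V₀).
m = m₀ (V₀/V)^(Q_out/(Q_in−Q_out)) = 35.9 × (1330/915.51)^(-1.7293) = 18.820 g.
C = m/V = 18.820/915.51 = 0.020557 g/L.

0.0206 g/L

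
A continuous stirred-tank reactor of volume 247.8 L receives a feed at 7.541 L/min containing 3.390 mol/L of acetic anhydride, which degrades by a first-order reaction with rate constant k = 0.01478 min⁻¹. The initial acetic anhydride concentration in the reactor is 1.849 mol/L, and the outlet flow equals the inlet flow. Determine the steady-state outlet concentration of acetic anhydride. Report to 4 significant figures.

Accumulation = in − out − consumed: V dC/dt = Q C_in − Q C − k V C.
At steady state: 0 = Q C_in − (Q + kV) C_ss, so C_ss = Q C_in/(Q + kV).
C_ss = 7.541·3.390/(7.541 + 0.01478·247.8) = 25.5640/11.2035 = 2.28179 mol/L.

2.282 mol/L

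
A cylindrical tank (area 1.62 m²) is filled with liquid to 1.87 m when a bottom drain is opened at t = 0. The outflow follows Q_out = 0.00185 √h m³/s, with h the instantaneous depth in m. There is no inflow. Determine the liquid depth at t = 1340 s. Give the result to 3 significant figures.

Mass balance (ρ constant): A dh/dt = −0.00185 √h.
∫ h^(−1/2) dh = −(0.00185/A) ∫ dt, giving 2√h = 2√h₀ − (0.00185/A) t.
√h = √1.87 − 0.00185·1340/(2·1.62) = 1.3675 − 0.76512 = 0.60236.
h = 0.60236² = 0.36283 m.

0.363 m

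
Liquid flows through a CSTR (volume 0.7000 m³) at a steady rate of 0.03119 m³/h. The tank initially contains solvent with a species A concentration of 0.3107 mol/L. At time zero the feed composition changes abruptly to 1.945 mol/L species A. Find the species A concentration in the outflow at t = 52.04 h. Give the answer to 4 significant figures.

Species balance on the tank: V dC/dt = Q(C_in − C).
Rewrite as dC/dt + C/τ = C_in/τ, τ = V/Q = 22.4431 h.
This is linear first-order; C(t) = C_in + (C₀ − C_in) e^(−t/τ).
C(52.04) = 1.945 + (0.3107 − 1.945)·e^(−52.04/22.4431) = 1.945 + (-1.63430)·0.0983961 = 1.78419 mol/L.

1.784 mol/L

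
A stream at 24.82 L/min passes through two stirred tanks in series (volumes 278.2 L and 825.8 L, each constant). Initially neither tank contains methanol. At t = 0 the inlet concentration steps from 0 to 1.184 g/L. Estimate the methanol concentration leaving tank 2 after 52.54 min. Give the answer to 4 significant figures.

0.8214 g/L

Time constants: τᵢ = Vᵢ/Q for each well-mixed tank.
τ₁ = 278.2/24.82 = 11.2087 min; τ₂ = 825.8/24.82 = 33.2716 min.
Solving the cascade with C₁(0)=C₂(0)=0 gives C₂(t) = C_in[1 − (τ₁ e^(−t/τ₁) − τ₂ e^(−t/τ₂))/(τ₁ − τ₂)].
At t = 52.54: e^(−t/τ₁) = 0.00921033, e^(−t/τ₂) = 0.206155.
C₂ = 1.184·[1 − (11.2087·0.00921033 − 33.2716·0.206155)/(-22.0629)] = 1.184·0.693790 = 0.821447 g/L.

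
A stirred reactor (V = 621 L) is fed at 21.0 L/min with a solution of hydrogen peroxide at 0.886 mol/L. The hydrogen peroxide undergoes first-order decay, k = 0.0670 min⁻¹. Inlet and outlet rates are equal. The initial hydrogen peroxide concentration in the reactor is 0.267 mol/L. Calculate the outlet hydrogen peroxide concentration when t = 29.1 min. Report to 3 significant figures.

0.296 mol/L

Species balance: V dC/dt = Q C_in − Q C − k V C.
This is linear with rate a = Q/V + k = 0.10082 min⁻¹.
C_ss = Q C_in/(Q + kV) = 0.29719 mol/L; C(t) = C_ss + (C₀ − C_ss) e^(−a t).
C(29.1) = 0.29719 + (-0.030187)·e^(−0.10082·29.1) = 0.29719 + (-0.030187)·0.053197 = 0.29558 mol/L.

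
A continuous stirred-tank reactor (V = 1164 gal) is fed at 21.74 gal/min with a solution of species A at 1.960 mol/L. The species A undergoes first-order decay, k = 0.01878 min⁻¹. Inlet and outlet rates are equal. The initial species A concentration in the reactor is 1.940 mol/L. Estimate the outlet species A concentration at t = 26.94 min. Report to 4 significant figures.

1.328 mol/L

Species balance: V dC/dt = Q C_in − Q C − k V C.
This is linear with rate a = Q/V + k = 0.0374570 min⁻¹.
C_ss = Q C_in/(Q + kV) = 0.977305 mol/L; C(t) = C_ss + (C₀ − C_ss) e^(−a t).
C(26.94) = 0.977305 + (0.962695)·e^(−0.0374570·26.94) = 0.977305 + (0.962695)·0.364550 = 1.32826 mol/L.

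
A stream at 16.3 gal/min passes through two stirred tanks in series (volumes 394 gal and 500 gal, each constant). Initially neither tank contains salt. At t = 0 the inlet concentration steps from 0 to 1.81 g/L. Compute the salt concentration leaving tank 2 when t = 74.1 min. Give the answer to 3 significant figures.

Species balance on tank i: dCᵢ/dt = (Cᵢ₋₁ − Cᵢ)/τᵢ with τᵢ = Vᵢ/Q.
τ₁ = 394/16.3 = 24.172 min; τ₂ = 500/16.3 = 30.675 min.
Tank 1: C₁ = C_in(1 − e^(−t/τ₁)). Tank 2 (τ₁ ≠ τ₂): C₂ = C_in[1 − (τ₁ e^(−t/τ₁) − τ₂ e^(−t/τ₂))/(τ₁ − τ₂)].
At t = 74.1: e^(−t/τ₁) = 0.046628, e^(−t/τ₂) = 0.089308.
C₂ = 1.81·[1 − (24.172·0.046628 − 30.675·0.089308)/(-6.5031)] = 1.81·0.75205 = 1.3612 g/L.

1.36 g/L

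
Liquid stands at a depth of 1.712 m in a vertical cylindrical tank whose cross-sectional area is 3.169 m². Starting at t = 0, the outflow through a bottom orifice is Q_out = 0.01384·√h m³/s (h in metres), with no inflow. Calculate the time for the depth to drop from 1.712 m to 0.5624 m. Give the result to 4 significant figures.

Accumulation of liquid (constant cross-section A): A dh/dt = −0.01384 √h.
∫ h^(−1/2) dh = −(0.01384/A) ∫ dt, giving 2√h = 2√h₀ − (0.01384/A) t.
t = 2A(√h₀ − √h)/0.01384 = 2·3.169·(√1.712 − √0.5624)/0.01384
  = 6.33800 × (1.30843 − 0.749933) / 0.01384 = 255.764 s.

255.8 s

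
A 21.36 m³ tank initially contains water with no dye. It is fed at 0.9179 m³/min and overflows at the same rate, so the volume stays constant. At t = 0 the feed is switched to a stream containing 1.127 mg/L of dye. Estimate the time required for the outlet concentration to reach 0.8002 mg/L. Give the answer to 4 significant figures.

Species balance: V dC/dt = Q(C_in − C) ⇒ τ = V/Q = 23.2705 min.
C(t) = C_in + (C₀ − C_in) e^(−t/τ). Set C = 0.8002 and solve for t:
e^(−t/τ) = (C − C_in)/(C₀ − C_in) = (0.8002 − 1.127)/(0 − 1.127) = 0.289973
t = −τ ln(…) = 23.2705 × 1.23797 = 28.8081 min.

28.81 min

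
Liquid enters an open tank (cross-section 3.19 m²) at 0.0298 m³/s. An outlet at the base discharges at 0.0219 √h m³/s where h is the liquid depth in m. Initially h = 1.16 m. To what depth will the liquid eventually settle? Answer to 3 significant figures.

1.85 m

A dh/dt = Q_in − 0.0219 √h. Steady state requires inflow = outflow:
Q_in = 0.0219 √h_ss ⇒ √h_ss = 0.0298/0.0219 = 1.3607.
h_ss = 1.3607² = 1.8516 m. (Since h₀ = 1.16 m < h_ss, the level will rise toward this value.)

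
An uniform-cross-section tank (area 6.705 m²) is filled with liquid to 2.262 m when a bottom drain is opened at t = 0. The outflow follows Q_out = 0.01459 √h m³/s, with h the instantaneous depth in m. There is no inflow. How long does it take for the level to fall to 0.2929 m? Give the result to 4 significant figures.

884.9 s

Accumulation of liquid (constant cross-section A): A dh/dt = −0.01459 √h.
∫ h^(−1/2) dh = −(0.01459/A) ∫ dt, giving 2√h = 2√h₀ − (0.01459/A) t.
t = 2A(√h₀ − √h)/0.01459 = 2·6.705·(√2.262 − √0.2929)/0.01459
  = 13.4100 × (1.50399 − 0.541202) / 0.01459 = 884.924 s.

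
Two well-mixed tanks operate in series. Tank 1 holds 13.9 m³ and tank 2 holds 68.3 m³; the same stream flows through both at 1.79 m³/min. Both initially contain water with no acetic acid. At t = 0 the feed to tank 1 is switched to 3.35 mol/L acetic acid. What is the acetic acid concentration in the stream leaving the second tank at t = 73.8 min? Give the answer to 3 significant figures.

Each tank obeys Vᵢ dCᵢ/dt = Q(Cᵢ₋₁ − Cᵢ), so τᵢ = Vᵢ/Q.
τ₁ = 13.9/1.79 = 7.7654 min; τ₂ = 68.3/1.79 = 38.156 min.
Solving the cascade with C₁(0)=C₂(0)=0 gives C₂(t) = C_in[1 − (τ₁ e^(−t/τ₁) − τ₂ e^(−t/τ₂))/(τ₁ − τ₂)].
At t = 73.8: e^(−t/τ₁) = 7.4572e-05, e^(−t/τ₂) = 0.14455.
C₂ = 3.35·[1 − (7.7654·7.4572e-05 − 38.156·0.14455)/(-30.391)] = 3.35·0.81854 = 2.7421 mol/L.

2.74 mol/L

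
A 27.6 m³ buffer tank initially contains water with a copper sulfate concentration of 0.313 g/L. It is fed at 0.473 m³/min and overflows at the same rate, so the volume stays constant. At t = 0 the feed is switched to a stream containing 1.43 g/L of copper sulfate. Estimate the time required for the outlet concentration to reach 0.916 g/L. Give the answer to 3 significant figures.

Unsteady species balance (constant V, well mixed): V dC/dt = Q(C_in − C), so τ = V/Q = 58.351 min.
C(t) = C_in + (C₀ − C_in) e^(−t/τ). Set C = 0.916 and solve for t:
e^(−t/τ) = (C − C_in)/(C₀ − C_in) = (0.916 − 1.43)/(0.313 − 1.43) = 0.46016
t = −τ ln(…) = 58.351 × 0.77618 = 45.291 min.

45.3 min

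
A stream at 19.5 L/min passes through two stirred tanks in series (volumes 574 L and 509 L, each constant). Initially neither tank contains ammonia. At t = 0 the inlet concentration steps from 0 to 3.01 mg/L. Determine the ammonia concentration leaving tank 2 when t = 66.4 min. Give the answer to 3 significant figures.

2.08 mg/L

Each tank obeys Vᵢ dCᵢ/dt = Q(Cᵢ₋₁ − Cᵢ), so τᵢ = Vᵢ/Q.
τ₁ = 574/19.5 = 29.436 min; τ₂ = 509/19.5 = 26.103 min.
Tank 1: C₁ = C_in(1 − e^(−t/τ₁)). Tank 2 (τ₁ ≠ τ₂): C₂ = C_in[1 − (τ₁ e^(−t/τ₁) − τ₂ e^(−t/τ₂))/(τ₁ − τ₂)].
At t = 66.4: e^(−t/τ₁) = 0.10480, e^(−t/τ₂) = 0.078566.
C₂ = 3.01·[1 − (29.436·0.10480 − 26.103·0.078566)/(3.3333)] = 3.01·0.68981 = 2.0763 mg/L.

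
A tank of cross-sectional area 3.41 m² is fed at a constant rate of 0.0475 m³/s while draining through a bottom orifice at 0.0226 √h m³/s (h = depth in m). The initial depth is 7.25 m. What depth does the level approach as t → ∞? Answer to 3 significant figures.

Level balance: A dh/dt = 0.0475 − 0.0226 √h. Setting dh/dt = 0:
Q_in = 0.0226 √h_ss ⇒ √h_ss = 0.0475/0.0226 = 2.1018.
h_ss = 2.1018² = 4.4174 m. (Since h₀ = 7.25 m > h_ss, the level will fall toward this value.)

4.42 m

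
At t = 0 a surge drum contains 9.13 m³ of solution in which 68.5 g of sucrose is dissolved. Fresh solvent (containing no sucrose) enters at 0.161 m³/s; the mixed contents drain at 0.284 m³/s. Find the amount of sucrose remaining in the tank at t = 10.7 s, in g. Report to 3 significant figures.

Let m(t) be the amount of sucrose. Volume: V(t) = V₀ + (Q_in − Q_out) t = 9.13 − 0.12300 t; V(10.7) = 7.8139 m³.
No sucrose enters, so dm/dt = −Q_out · (m/V).
Separate: dm/m = −Q_out dt/V(t) ⇒ ln(m/m₀) = −(Q_out/(Q_in−Q_out)) ln(V/V₀).
m = m₀ (V₀/V)^(Q_out/(Q_in−Q_out)) = 68.5 × (9.13/7.8139)^(-2.3089) = 47.819 g.

47.8 g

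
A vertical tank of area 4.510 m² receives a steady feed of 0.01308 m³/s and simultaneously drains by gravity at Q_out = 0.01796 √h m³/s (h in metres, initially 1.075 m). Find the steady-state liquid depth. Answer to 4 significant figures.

A dh/dt = Q_in − 0.01796 √h. Steady state requires inflow = outflow:
Q_in = 0.01796 √h_ss ⇒ √h_ss = 0.01308/0.01796 = 0.728285.
h_ss = 0.728285² = 0.530399 m. (Since h₀ = 1.075 m > h_ss, the level will fall toward this value.)

0.5304 m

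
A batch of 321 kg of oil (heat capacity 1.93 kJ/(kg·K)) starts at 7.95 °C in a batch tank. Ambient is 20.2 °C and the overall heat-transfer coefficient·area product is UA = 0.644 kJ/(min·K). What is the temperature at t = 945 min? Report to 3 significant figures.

M c_p dT/dt = −UA(T − T_amb).
dT/dt = (T_ss − T)/τ with T_ss = T_amb = 20.200 °C, τ = M c_p/UA = 321·1.93/0.644 = 962.00 min.
Integrating: T(t) = T_ss + (T₀ − T_ss) e^(−t/τ).
T(945) = 20.200 + (-12.250)·0.37444 = 15.613 °C.

15.6 °C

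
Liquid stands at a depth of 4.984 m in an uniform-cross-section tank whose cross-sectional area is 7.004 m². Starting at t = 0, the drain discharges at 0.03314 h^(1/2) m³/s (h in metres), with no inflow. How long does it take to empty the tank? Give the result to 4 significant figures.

Accumulation of liquid (constant cross-section A): A dh/dt = −0.03314 √h.
This is separable: 2 d(√h)/dt = −0.03314/A, so √h = √h₀ − (0.03314/(2A)) t.
Set h = 0: 2√h₀ = (0.03314/A) t_empty ⇒ t_empty = 2A√h₀/0.03314.
t_empty = 2·7.004·√4.984/0.03314 = 14.0080·2.23249/0.03314 = 943.654 s.

943.7 s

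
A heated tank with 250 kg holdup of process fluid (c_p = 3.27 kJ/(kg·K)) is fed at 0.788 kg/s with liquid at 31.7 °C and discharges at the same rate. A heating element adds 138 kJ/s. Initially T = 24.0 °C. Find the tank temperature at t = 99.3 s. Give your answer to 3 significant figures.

M c_p dT/dt = ṁ c_p (T_in − T) + Q̇.
τ = M/ṁ = 317.26 s; T_ss = T_in + Q̇/(ṁ c_p) = 31.7 + 138/(0.788·3.27) = 85.256 °C.
Solution: T(t) = T_ss + (T₀ − T_ss) e^(−t/τ).
T(99.3) = 85.256 + (-61.256)·e^(−99.3/317.26) = 85.256 + (-61.256)·0.73125 = 40.462 °C.

40.5 °C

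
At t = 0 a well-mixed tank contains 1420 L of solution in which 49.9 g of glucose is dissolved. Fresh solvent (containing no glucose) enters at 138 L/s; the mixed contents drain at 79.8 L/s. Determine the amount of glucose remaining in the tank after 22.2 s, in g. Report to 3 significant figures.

20.5 g

Total volume: dV/dt = Q_in − Q_out = 58.200 L/s, so V(t) = 1420 + 58.200 t and V(22.2) = 2712.0 L.
No glucose enters, so dm/dt = −Q_out · (m/V).
Separate: dm/m = −Q_out dt/V(t) ⇒ ln(m/m₀) = −(Q_out/(Q_in−Q_out)) ln(V/V₀).
m = m₀ (V₀/V)^(Q_out/(Q_in−Q_out)) = 49.9 × (1420/2712.0)^(1.3711) = 20.550 g.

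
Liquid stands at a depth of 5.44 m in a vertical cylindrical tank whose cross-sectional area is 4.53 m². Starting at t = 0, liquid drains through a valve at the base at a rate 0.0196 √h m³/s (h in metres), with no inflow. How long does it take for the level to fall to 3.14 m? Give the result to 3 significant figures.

Accumulation of liquid (constant cross-section A): A dh/dt = −0.0196 √h.
This is separable: 2 d(√h)/dt = −0.0196/A, so √h = √h₀ − (0.0196/(2A)) t.
t = 2A(√h₀ − √h)/0.0196 = 2·4.53·(√5.44 − √3.14)/0.0196
  = 9.0600 × (2.3324 − 1.7720) / 0.0196 = 259.03 s.

259 s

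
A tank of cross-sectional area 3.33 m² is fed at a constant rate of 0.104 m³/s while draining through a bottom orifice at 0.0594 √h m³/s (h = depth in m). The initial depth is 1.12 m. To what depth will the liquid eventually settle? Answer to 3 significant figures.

3.07 m

Unsteady balance on liquid volume: A dh/dt = Q_in − 0.0594 √h. At steady state dh/dt = 0:
Q_in = 0.0594 √h_ss ⇒ √h_ss = 0.104/0.0594 = 1.7508.
h_ss = 1.7508² = 3.0654 m. (Since h₀ = 1.12 m < h_ss, the level will rise toward this value.)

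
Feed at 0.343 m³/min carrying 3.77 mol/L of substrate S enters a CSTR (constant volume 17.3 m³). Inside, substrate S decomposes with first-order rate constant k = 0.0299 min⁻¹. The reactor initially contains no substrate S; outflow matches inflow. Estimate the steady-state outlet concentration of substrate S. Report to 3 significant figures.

1.50 mol/L

Accumulation = in − out − consumed: V dC/dt = Q C_in − Q C − k V C.
Steady state (dC/dt = 0): C_ss = Q C_in/(Q + kV) = C_in/(1 + kV/Q).
C_ss = 0.343·3.77/(0.343 + 0.0299·17.3) = 1.2931/0.86027 = 1.5031 mol/L.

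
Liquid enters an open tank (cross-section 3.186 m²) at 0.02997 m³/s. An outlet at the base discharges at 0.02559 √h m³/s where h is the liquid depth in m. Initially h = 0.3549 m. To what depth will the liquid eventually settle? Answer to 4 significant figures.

1.372 m

Accumulation of liquid (constant cross-section A): A dh/dt = Q_in − 0.02559 √h. At steady state dh/dt = 0:
Q_in = 0.02559 √h_ss ⇒ √h_ss = 0.02997/0.02559 = 1.17116.
h_ss = 1.17116² = 1.37162 m. (Since h₀ = 0.3549 m < h_ss, the level will rise toward this value.)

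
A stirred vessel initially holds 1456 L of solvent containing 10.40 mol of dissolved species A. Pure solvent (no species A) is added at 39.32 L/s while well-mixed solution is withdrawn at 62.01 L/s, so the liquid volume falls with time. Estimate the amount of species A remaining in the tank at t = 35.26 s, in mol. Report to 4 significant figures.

1.177 mol

Total volume: dV/dt = Q_in − Q_out = -22.6900 L/s, so V(t) = 1456 − 22.6900 t and V(35.26) = 655.951 L.
No species A enters, so dm/dt = −Q_out · (m/V).
dm/m = −Q_out dt/(V₀ − 22.6900 t); integrating gives ln(m/m₀) = −(Q_out/(Q_in−Q_out)) ln(V/V₀).
m = m₀ (V₀/V)^(Q_out/(Q_in−Q_out)) = 10.40 × (1456/655.951)^(-2.73292) = 1.17665 mol.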